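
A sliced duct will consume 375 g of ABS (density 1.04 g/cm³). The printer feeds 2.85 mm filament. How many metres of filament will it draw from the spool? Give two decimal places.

56.52 m

Extruded volume: 375/1.04 = 360.5769 cm³ (360576.9 mm³).
Cross-section of 2.85 mm filament: π·(2.85/2)² = 6.3794 mm².
L = V/A = 360576.9/6.3794 = 56522.07 mm → 56.52 m.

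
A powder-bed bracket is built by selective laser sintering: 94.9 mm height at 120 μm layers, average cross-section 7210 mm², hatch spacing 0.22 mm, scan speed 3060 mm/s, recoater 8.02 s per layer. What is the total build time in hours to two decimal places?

Layer count = ceil(94.9 / 0.12) = 791.
Scan path per layer: 7210 / 0.22 → 32772.7 mm.
Scan time per layer = 32772.7 / 3060 = 10.71 s.
Per-layer time = 10.71 + 8.02 = 18.73 s.
Build time = 791 × 18.73 = 14815.43 s = 4.12 hours.

4.12 hours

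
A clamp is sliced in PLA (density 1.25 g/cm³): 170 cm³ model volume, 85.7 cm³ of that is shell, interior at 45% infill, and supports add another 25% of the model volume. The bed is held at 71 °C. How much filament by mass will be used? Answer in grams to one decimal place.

207.7 g

Infill region: 170 − 85.7 → 84.3 cm³.
Infill deposited: 0.45 × 84.3 → 37.935 cm³.
Support = 0.25 × 170, so 42.5 cm³.
Deposited volume = 85.7 + 37.935 + 42.5, so 166.135 cm³.
Mass: 166.135 × 1.25 → 207.66875 g.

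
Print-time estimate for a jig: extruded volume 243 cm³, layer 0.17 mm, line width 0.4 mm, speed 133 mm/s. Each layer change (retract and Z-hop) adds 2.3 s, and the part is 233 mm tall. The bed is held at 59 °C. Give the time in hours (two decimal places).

Extrusion cross-section = 0.17 × 0.4 = 0.068 mm².
Total extruded path = 243000/0.068 = 3573529.4 mm.
Extrusion time: 3573529.4 / 133 → 26868.6 s.
Layers = ⌈233/0.17⌉ = 1371.
Z-hop total: 1371 × 2.3 → 3153.3 s.
Altogether 26868.6 + 3153.3 = 30021.9 s, i.e. 8.34 hours.

8.34 hours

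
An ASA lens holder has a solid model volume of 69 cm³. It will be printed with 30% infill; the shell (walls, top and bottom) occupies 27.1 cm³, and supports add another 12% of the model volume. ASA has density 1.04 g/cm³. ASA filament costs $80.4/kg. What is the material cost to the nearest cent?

Interior volume = 69 − 27.1, so 41.9 cm³.
Infill volume = 0.30 × 41.9, so 12.57 cm³.
Support = 0.12 × 69 = 8.28 cm³.
Total extruded = 27.1 + 12.57 + 8.28 = 47.95 cm³.
Mass = 47.95 × 1.04, so 49.868 g.
At $80.4/kg: 49.868/1000 × 80.4 = $4.01.

$4.01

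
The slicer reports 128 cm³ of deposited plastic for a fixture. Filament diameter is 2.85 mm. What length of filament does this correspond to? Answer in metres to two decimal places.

A = π r² = π × 1.425² = 6.3794 mm².
Length = 128 cm³ / 6.3794 mm² = 128000 / 6.3794 = 20064.58 mm = 20.06 m.

20.06 m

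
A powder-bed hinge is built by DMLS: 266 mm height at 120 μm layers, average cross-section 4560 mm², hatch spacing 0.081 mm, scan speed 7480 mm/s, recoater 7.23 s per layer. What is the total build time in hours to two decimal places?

9.09 hours

Number of layers: 266 / 0.12 → 2217 (rounded up).
Per-layer scan distance = 4560 / 0.081 = 56296.3 mm.
Per-layer scan time = 56296.3 / 7480, so 7.5262 s.
Per-layer time: 7.5262 + 7.23 → 14.7562 s.
Total: 2217 × 14.7562 s = 32714.4954 s → 9.09 hours.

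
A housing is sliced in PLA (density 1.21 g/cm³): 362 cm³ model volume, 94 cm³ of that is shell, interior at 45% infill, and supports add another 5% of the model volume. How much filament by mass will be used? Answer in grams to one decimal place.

Interior volume = 362 − 94 = 268 cm³.
Infill deposited = 0.45 × 268 = 120.6 cm³.
Support = 0.05 × 362, so 18.1 cm³.
Deposited volume: 94 + 120.6 + 18.1 → 232.7 cm³.
Mass = 232.7 × 1.21, so 281.567 g.

281.6 g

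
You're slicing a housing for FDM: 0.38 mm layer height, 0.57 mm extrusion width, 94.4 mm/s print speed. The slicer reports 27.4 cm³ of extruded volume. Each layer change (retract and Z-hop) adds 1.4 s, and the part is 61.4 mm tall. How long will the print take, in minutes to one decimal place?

Bead cross-section = 0.38 × 0.57, so 0.2166 mm².
Path length: 27400 mm³ / 0.2166 mm² → 126500.5 mm.
Print-move time: 126500.5 / 94.4 → 1340 s.
Layers = ⌈61.4/0.38⌉ = 162.
Z-hop total: 162 × 1.4 → 226.8 s.
Total = 1340 + 226.8 = 1566.8 s = 26.1 minutes.

26.1 minutes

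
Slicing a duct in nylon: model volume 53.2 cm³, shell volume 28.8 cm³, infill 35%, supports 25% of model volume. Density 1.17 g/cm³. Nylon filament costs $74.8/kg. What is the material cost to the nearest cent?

$4.43

Infill region: 53.2 − 28.8 → 24.4 cm³.
Infill volume: 0.35 × 24.4 → 8.54 cm³.
Support: 0.25 × 53.2 → 13.3 cm³.
Total extruded = 28.8 + 8.54 + 13.3, so 50.64 cm³.
Mass = 50.64 × 1.17, so 59.2488 g.
At $74.8/kg: 59.2488/1000 × 74.8 = $4.43.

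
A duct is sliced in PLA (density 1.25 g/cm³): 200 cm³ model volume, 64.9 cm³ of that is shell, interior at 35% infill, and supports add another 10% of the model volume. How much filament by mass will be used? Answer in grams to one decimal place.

165.2 g

Interior volume = 200 − 64.9 = 135.1 cm³.
Deposited infill = 0.35 × 135.1 = 47.285 cm³.
Support: 0.10 × 200 → 20 cm³.
Total extruded = 64.9 + 47.285 + 20, so 132.185 cm³.
Mass = 132.185 × 1.25, so 165.23125 g.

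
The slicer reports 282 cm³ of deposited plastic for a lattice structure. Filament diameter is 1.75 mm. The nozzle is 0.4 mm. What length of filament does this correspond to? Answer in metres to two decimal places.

117.24 m

Filament cross-section = π × (1.75/2)² = 2.4053 mm².
L = 282000 mm³ / 2.4053 mm² = 117241.09 mm, i.e. 117.24 m.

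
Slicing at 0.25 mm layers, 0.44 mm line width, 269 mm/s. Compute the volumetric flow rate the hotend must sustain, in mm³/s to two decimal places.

29.59

Extrusion cross-section = 0.25 × 0.44, so 0.11 mm².
Volumetric flow = 269 × 0.11 = 29.59 mm³/s.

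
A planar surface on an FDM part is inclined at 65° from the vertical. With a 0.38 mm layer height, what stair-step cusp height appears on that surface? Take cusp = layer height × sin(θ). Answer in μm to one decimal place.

344.4 μm

Cusp = layer height × sin(65°) = 0.38 × 0.9063 = 0.344394 mm = 344.4 μm.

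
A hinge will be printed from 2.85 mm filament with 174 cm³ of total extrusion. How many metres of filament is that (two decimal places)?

Filament cross-section = π × (2.85/2)² = 6.3794 mm².
L = 174000 mm³ / 6.3794 mm² = 27275.29 mm, i.e. 27.28 m.

27.28 m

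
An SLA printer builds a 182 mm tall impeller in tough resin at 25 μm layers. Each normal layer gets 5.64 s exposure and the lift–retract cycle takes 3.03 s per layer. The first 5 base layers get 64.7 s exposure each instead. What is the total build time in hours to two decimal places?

Number of layers: 182 / 0.025 → 7280 (rounded up).
Burn-in layers = 5 × (64.7 + 3.03), so 338.65 s.
Remaining layers: 7275 × (5.64 + 3.03) → 63074.25 s.
Sum: 338.65 + 63074.25 = 63412.9 s → 17.61 hours.

17.61 hours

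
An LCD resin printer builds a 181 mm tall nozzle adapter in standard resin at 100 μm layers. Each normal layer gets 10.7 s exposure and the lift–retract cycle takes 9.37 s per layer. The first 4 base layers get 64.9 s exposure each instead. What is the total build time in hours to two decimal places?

10.15 hours

Layers = ⌈181/0.1⌉ = 1810.
Bottom layers: 4 × (64.9 + 9.37) → 297.08 s.
Remaining layers = 1806 × (10.7 + 9.37) = 36246.42 s.
Total = 297.08 + 36246.42 = 36543.5 s = 10.15 hours.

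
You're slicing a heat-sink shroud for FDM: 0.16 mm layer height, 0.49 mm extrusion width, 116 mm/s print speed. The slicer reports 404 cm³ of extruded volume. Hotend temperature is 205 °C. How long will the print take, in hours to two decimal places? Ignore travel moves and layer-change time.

Extrusion cross-section = 0.16 × 0.49 = 0.0784 mm².
Path length: 404000 mm³ / 0.0784 mm² → 5153061.2 mm.
Print-move time: 5153061.2 / 116 → 44422.9 s.
Converting: 44422.9 s = 12.34 hours.

12.34 hours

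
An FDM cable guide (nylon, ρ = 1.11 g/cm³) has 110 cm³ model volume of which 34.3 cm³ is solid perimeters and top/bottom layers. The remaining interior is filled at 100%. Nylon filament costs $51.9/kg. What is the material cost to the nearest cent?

Interior volume: 110 − 34.3 → 75.7 cm³.
Infill deposited = 1.00 × 75.7 = 75.7 cm³.
Total printed volume: 34.3 + 75.7 → 110 cm³.
Mass = 110 × 1.11 = 122.1 g.
Cost = 122.1 g / 1000 × $51.9/kg = $6.34.

$6.34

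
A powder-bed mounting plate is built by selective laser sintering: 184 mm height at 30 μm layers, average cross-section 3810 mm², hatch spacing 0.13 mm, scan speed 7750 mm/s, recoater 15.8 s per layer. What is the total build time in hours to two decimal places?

33.36 hours

Layer count = ceil(184 / 0.03) = 6134.
Hatch length per layer: 3810 / 0.13 → 29307.7 mm.
Scan time per layer: 29307.7 / 7750 → 3.7816 s.
Per-layer time = 3.7816 + 15.8 = 19.5816 s.
Build time = 6134 × 19.5816 = 120113.5344 s = 33.36 hours.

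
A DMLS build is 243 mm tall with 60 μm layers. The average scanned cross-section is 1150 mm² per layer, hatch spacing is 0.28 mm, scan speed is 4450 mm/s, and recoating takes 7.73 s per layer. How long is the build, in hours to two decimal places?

Layer count = ceil(243 / 0.06) = 4050.
Per-layer scan distance = 1150 / 0.28, so 4107.1 mm.
Laser time per layer = 4107.1 / 4450, so 0.9229 s.
Layer cycle: 0.9229 + 7.73 → 8.6529 s.
Total: 4050 × 8.6529 s = 35044.245 s → 9.73 hours.

9.73 hours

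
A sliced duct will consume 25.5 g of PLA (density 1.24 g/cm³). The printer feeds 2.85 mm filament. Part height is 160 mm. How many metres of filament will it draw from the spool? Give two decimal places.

Extruded volume: 25.5/1.24 = 20.5645 cm³ (20564.5 mm³).
Cross-section of 2.85 mm filament: π·(2.85/2)² = 6.3794 mm².
L = V/A = 20564.5/6.3794 = 3223.58 mm → 3.22 m.

3.22 m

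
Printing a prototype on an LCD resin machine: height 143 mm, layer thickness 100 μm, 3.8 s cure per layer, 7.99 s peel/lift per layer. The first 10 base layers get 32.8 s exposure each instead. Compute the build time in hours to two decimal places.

Layers = ⌈143/0.1⌉ = 1430.
Bottom layers = 10 × (32.8 + 7.99) = 407.9 s.
Normal layers: 1420 × (3.8 + 7.99) → 16741.8 s.
Sum: 407.9 + 16741.8 = 17149.7 s → 4.76 hours.

4.76 hours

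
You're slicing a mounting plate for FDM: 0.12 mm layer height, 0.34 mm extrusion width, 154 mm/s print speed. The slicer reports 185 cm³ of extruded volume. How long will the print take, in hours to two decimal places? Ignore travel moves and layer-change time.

8.18 hours

Bead cross-section: 0.12 × 0.34 → 0.0408 mm².
Path length: 185000 mm³ / 0.0408 mm² → 4534313.7 mm.
Time extruding: 4534313.7 / 154 → 29443.6 s.
29443.6 s = 8.18 hours.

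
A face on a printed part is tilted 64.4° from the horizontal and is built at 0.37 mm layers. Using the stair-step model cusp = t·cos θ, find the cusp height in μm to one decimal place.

159.9 μm

h_c = t·cos θ = 0.37 × 0.4321 = 0.159877 mm (159.9 μm).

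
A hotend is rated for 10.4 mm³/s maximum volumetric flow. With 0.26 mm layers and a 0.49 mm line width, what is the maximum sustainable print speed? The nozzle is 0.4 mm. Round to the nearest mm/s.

Extrusion cross-section = 0.26 × 0.49 = 0.1274 mm².
v_max = Q/A = 10.4/0.1274 = 81.63 mm/s → 82 mm/s.

82 mm/s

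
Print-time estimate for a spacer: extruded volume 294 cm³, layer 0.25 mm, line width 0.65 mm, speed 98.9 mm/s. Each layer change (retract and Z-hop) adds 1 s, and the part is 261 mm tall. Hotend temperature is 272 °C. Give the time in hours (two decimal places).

5.37 hours

Bead cross-section = 0.25 × 0.65 = 0.1625 mm².
Total extruded path = 294000/0.1625 = 1809230.8 mm.
Extrusion time: 1809230.8 / 98.9 → 18293.5 s.
Number of layers: 261 / 0.25 → 1044 (rounded up).
Non-print overhead = 1044 × 1, so 1044 s.
Total = 18293.5 + 1044 = 19337.5 s = 5.37 hours.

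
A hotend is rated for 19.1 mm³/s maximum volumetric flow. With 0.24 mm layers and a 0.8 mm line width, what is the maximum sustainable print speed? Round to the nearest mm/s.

99 mm/s

Extrusion cross-section: 0.24 × 0.8 → 0.192 mm².
v_max = Q/A = 19.1/0.192 = 99.48 mm/s → 99 mm/s.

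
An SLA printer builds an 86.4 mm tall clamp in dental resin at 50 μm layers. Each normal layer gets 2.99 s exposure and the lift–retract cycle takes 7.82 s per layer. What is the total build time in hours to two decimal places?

5.19 hours

Number of layers: 86.4 / 0.05 → 1728 (rounded up).
Per-layer time = 2.99 + 7.82 = 10.81 s.
Build time: 1728 × 10.81 s = 18679.68 s, i.e. 5.19 hours.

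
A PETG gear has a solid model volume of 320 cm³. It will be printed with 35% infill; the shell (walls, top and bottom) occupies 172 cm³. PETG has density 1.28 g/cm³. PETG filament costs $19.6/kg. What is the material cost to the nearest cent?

Infill region = 320 − 172 = 148 cm³.
Deposited infill: 0.35 × 148 → 51.8 cm³.
Total extruded = 172 + 51.8 = 223.8 cm³.
Mass: 223.8 × 1.28 → 286.464 g.
At $19.6/kg: 286.464/1000 × 19.6 = $5.61.

$5.61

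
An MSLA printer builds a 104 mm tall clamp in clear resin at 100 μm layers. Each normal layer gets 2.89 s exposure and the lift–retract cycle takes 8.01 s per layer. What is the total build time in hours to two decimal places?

Layers = ⌈104/0.1⌉ = 1040.
Cycle time = 2.89 + 8.01, so 10.9 s.
Total = 1040 × 10.9 = 11336 s = 3.15 hours.

3.15 hours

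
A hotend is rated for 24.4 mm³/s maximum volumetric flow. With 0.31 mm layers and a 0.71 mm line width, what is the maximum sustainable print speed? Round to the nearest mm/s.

Bead cross-section = 0.31 × 0.71 = 0.2201 mm².
v_max = Q/A = 24.4/0.2201 = 110.86 mm/s → 111 mm/s.

111 mm/s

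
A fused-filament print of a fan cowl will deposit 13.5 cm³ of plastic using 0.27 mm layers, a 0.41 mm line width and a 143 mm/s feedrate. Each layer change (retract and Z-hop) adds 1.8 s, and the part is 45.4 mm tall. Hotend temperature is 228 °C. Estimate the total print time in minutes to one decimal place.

19.3 minutes

Extrusion cross-section = 0.27 × 0.41, so 0.1107 mm².
Toolpath length = 13.5 cm³ / 0.1107 mm² = 13500 / 0.1107 = 121951.2 mm.
Time extruding = 121951.2 / 143 = 852.8 s.
Layer count = ceil(45.4 / 0.27) = 169.
Z-hop total = 169 × 1.8 = 304.2 s.
Altogether 852.8 + 304.2 = 1157 s, i.e. 19.3 minutes.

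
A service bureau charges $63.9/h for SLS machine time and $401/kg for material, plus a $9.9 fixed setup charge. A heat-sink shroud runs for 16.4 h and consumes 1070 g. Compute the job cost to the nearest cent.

$1486.93

Time charge = 63.9 × 16.4, so $1047.96.
Feedstock cost = 401 × 1070/1000 = $429.07.
Adding setup: 1047.96 + 429.07 + 9.9 → $1486.93.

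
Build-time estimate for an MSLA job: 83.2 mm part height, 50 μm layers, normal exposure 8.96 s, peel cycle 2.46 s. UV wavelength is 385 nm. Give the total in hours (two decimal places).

5.28 hours

Layer count = ceil(83.2 / 0.05) = 1664.
Per-layer time = 8.96 + 2.46, so 11.42 s.
Build time: 1664 × 11.42 s = 19002.88 s, i.e. 5.28 hours.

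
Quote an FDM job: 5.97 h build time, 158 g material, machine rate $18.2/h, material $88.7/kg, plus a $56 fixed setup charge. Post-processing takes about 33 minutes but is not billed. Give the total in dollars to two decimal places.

Machine-time cost: 18.2 × 5.97 → $108.654.
Material cost = 88.7 × 158/1000, so $14.0146.
Adding setup: 108.654 + 14.0146 + 56 → 178.6686 ≈ $178.67.

$178.67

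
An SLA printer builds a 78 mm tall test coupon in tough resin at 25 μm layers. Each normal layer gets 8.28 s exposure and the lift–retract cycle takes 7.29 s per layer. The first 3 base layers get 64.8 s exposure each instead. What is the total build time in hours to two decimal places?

Layer count = ceil(78 / 0.025) = 3120.
Bottom layers = 3 × (64.8 + 7.29) = 216.27 s.
Regular layers = 3117 × (8.28 + 7.29) = 48531.69 s.
Total = 216.27 + 48531.69 = 48747.96 s = 13.54 hours.

13.54 hours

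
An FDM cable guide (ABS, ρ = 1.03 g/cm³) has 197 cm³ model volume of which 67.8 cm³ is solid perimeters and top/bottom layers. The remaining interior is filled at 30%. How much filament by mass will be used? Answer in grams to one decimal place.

109.8 g

Infill region: 197 − 67.8 → 129.2 cm³.
Infill volume = 0.30 × 129.2, so 38.76 cm³.
Total printed volume: 67.8 + 38.76 → 106.56 cm³.
Mass = 106.56 × 1.03, so 109.7568 g.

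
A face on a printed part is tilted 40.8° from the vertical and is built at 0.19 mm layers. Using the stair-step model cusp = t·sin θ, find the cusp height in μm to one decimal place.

124.1 μm

Cusp = layer height × sin(40.8°) = 0.19 × 0.6534 = 0.124146 mm = 124.1 μm.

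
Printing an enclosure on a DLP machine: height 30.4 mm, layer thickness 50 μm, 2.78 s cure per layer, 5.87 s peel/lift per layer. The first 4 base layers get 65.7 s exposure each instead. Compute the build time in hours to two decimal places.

1.53 hours

Layer count = ceil(30.4 / 0.05) = 608.
Burn-in layers = 4 × (65.7 + 5.87) = 286.28 s.
Remaining layers: 604 × (2.78 + 5.87) → 5224.6 s.
Total = 286.28 + 5224.6 = 5510.88 s = 1.53 hours.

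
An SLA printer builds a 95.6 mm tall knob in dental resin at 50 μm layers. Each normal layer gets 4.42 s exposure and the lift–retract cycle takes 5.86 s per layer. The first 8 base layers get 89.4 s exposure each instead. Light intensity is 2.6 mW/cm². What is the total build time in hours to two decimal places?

5.65 hours

Layers = ⌈95.6/0.05⌉ = 1912.
Burn-in layers: 8 × (89.4 + 5.86) → 762.08 s.
Remaining layers = 1904 × (4.42 + 5.86), so 19573.12 s.
Sum: 762.08 + 19573.12 = 20335.2 s → 5.65 hours.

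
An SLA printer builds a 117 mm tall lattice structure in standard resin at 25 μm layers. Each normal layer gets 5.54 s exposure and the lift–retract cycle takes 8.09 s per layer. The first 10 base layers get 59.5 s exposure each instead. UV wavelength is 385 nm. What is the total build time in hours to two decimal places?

17.87 hours

Layers = ⌈117/0.025⌉ = 4680.
Burn-in layers = 10 × (59.5 + 8.09) = 675.9 s.
Regular layers = 4670 × (5.54 + 8.09) = 63652.1 s.
Total = 675.9 + 63652.1 = 64328 s = 17.87 hours.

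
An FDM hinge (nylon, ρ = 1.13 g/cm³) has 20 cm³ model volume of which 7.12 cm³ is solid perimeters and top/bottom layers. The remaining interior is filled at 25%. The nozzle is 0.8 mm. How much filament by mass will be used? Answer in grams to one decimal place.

Interior volume = 20 − 7.12 = 12.88 cm³.
Infill deposited = 0.25 × 12.88 = 3.22 cm³.
Deposited volume = 7.12 + 3.22, so 10.34 cm³.
Mass = 10.34 × 1.13 = 11.6842 g.

11.7 g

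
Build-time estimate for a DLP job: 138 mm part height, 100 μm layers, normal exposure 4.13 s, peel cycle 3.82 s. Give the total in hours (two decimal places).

Layer count = ceil(138 / 0.1) = 1380.
Each layer takes: 4.13 + 3.82 → 7.95 s.
Total = 1380 × 7.95 = 10971 s = 3.05 hours.

3.05 hours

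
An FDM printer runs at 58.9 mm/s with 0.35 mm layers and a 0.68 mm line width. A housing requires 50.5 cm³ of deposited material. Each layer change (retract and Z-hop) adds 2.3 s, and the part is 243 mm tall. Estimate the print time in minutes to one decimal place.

86.7 minutes

Line area: 0.35 × 0.68 → 0.238 mm².
Total extruded path = 50500/0.238 = 212184.9 mm.
Print-move time = 212184.9 / 58.9 = 3602.5 s.
Layer count = ceil(243 / 0.35) = 695.
Non-print overhead = 695 × 2.3, so 1598.5 s.
Altogether 3602.5 + 1598.5 = 5201 s, i.e. 86.7 minutes.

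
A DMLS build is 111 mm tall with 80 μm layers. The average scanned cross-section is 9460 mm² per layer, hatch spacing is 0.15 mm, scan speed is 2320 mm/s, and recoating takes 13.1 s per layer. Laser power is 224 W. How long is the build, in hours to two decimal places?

Layer count = ceil(111 / 0.08) = 1388.
Per-layer scan distance = 9460 / 0.15 = 63066.7 mm.
Laser time per layer = 63066.7 / 2320 = 27.1839 s.
Time per layer = 27.1839 + 13.1 = 40.2839 s.
1388 layers × 40.2839 s/layer = 55914.0532 s, i.e. 15.53 hours.

15.53 hours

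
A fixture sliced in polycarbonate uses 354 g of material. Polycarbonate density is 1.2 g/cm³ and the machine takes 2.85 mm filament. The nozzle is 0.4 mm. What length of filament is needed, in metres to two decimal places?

Volume = 354 g / 1.2 g·cm⁻³ = 295 cm³ = 295000 mm³.
Filament cross-section = π × (2.85/2)² = 6.3794 mm².
Length = 295000 / 6.3794 = 46242.59 mm = 46.24 m.

46.24 m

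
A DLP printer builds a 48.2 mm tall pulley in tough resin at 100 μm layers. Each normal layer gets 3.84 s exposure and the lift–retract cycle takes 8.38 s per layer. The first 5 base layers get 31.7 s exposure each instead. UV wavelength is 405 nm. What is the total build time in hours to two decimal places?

1.67 hours

Layer count = ceil(48.2 / 0.1) = 482.
Base layers: 5 × (31.7 + 8.38) → 200.4 s.
Normal layers: 477 × (3.84 + 8.38) → 5828.94 s.
Sum: 200.4 + 5828.94 = 6029.34 s → 1.67 hours.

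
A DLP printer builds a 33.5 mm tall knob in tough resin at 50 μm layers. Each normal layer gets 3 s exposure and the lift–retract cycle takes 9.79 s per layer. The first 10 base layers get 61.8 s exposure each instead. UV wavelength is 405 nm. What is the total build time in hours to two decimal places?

2.54 hours

Layers = ⌈33.5/0.05⌉ = 670.
Burn-in layers: 10 × (61.8 + 9.79) → 715.9 s.
Regular layers = 660 × (3 + 9.79), so 8441.4 s.
Sum: 715.9 + 8441.4 = 9157.3 s → 2.54 hours.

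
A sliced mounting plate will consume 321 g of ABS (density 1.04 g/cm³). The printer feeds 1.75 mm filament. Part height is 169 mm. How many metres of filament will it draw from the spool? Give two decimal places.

128.32 m

Extruded volume: 321/1.04 = 308.6538 cm³ (308653.8 mm³).
A = π r² = π × 0.875² = 2.4053 mm².
L = V/A = 308653.8/2.4053 = 128322.37 mm → 128.32 m.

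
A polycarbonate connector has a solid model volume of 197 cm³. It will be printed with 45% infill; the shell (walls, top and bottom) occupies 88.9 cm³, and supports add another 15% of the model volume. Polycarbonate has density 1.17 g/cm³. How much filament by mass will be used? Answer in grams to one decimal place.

195.5 g

Interior volume: 197 − 88.9 → 108.1 cm³.
Infill deposited: 0.45 × 108.1 → 48.645 cm³.
Support = 0.15 × 197, so 29.55 cm³.
Total printed volume = 88.9 + 48.645 + 29.55 = 167.095 cm³.
Mass = 167.095 × 1.17, so 195.50115 g.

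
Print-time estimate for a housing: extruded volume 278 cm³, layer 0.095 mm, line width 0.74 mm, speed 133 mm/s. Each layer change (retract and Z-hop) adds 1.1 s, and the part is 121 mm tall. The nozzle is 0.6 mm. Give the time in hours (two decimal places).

8.65 hours

Bead cross-section: 0.095 × 0.74 → 0.0703 mm².
Toolpath length = 278 cm³ / 0.0703 mm² = 278000 / 0.0703 = 3954480.8 mm.
Print-move time: 3954480.8 / 133 → 29732.9 s.
Layers = ⌈121/0.095⌉ = 1274.
Non-print overhead: 1274 × 1.1 → 1401.4 s.
Altogether 29732.9 + 1401.4 = 31134.3 s, i.e. 8.65 hours.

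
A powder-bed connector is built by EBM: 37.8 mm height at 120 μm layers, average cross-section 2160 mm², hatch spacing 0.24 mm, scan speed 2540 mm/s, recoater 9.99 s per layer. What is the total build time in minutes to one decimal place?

Layer count = ceil(37.8 / 0.12) = 315.
Per-layer scan distance: 2160 / 0.24 → 9000 mm.
Scan time per layer: 9000 / 2540 → 3.5433 s.
Per-layer time = 3.5433 + 9.99, so 13.5333 s.
Build time = 315 × 13.5333 = 4262.9895 s = 71.0 minutes.

71.0 minutes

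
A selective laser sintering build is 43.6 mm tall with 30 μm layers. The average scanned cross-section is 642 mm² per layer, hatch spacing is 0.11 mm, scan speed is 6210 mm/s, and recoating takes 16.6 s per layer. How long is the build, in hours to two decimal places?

Layer count = ceil(43.6 / 0.03) = 1454.
Scan path per layer: 642 / 0.11 → 5836.4 mm.
Scan time per layer = 5836.4 / 6210 = 0.9398 s.
Layer cycle = 0.9398 + 16.6, so 17.5398 s.
Total: 1454 × 17.5398 s = 25502.8692 s → 7.08 hours.

7.08 hours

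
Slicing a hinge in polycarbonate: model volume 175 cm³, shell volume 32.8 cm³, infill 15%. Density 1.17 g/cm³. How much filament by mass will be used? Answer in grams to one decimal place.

Infill region = 175 − 32.8 = 142.2 cm³.
Infill volume: 0.15 × 142.2 → 21.33 cm³.
Total printed volume = 32.8 + 21.33 = 54.13 cm³.
Mass = 54.13 × 1.17 = 63.3321 g.

63.3 g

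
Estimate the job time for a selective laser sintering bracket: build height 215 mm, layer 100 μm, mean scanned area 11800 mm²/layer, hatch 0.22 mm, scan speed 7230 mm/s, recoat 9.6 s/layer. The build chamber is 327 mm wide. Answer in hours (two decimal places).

Number of layers: 215 / 0.1 → 2150 (rounded up).
Scan path per layer = 11800 / 0.22 = 53636.4 mm.
Scan time per layer = 53636.4 / 7230, so 7.4186 s.
Layer cycle: 7.4186 + 9.6 → 17.0186 s.
Build time = 2150 × 17.0186 = 36589.99 s = 10.16 hours.

10.16 hours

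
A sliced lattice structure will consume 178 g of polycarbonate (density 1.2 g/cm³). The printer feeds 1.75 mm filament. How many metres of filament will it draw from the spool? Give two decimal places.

Extruded volume: 178/1.2 = 148.3333 cm³ (148333.3 mm³).
Filament cross-section = π × (1.75/2)² = 2.4053 mm².
L = V/A = 148333.3/2.4053 = 61669.36 mm → 61.67 m.

61.67 m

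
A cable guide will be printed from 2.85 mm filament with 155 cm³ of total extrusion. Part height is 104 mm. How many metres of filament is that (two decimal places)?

24.30 m

A = π r² = π × 1.425² = 6.3794 mm².
Length = 155 cm³ / 6.3794 mm² = 155000 / 6.3794 = 24296.96 mm = 24.30 m.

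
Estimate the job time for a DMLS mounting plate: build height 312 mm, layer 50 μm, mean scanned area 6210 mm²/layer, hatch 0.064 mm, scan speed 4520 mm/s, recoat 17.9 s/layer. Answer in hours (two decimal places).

68.24 hours

Layer count = ceil(312 / 0.05) = 6240.
Hatch length per layer: 6210 / 0.064 → 97031.3 mm.
Scan time per layer: 97031.3 / 4520 → 21.4671 s.
Time per layer: 21.4671 + 17.9 → 39.3671 s.
6240 layers × 39.3671 s/layer = 245650.704 s, i.e. 68.24 hours.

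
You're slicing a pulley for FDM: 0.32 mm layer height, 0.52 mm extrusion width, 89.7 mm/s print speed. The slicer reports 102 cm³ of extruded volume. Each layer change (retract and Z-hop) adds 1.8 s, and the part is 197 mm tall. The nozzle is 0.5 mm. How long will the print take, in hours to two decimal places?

Extrusion cross-section = 0.32 × 0.52, so 0.1664 mm².
Path length: 102000 mm³ / 0.1664 mm² → 612980.8 mm.
Time extruding = 612980.8 / 89.7, so 6833.7 s.
Layers = ⌈197/0.32⌉ = 616.
Z-hop total = 616 × 1.8 = 1108.8 s.
Altogether 6833.7 + 1108.8 = 7942.5 s, i.e. 2.21 hours.

2.21 hours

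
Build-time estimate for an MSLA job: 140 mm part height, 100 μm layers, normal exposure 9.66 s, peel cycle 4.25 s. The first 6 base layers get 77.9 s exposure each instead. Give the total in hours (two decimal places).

5.52 hours

Number of layers: 140 / 0.1 → 1400 (rounded up).
Burn-in layers: 6 × (77.9 + 4.25) → 492.9 s.
Regular layers = 1394 × (9.66 + 4.25) = 19390.54 s.
Total = 492.9 + 19390.54 = 19883.44 s = 5.52 hours.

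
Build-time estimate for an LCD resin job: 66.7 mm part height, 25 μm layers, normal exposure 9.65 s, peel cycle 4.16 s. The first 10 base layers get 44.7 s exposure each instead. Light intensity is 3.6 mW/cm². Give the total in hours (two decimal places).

Layers = ⌈66.7/0.025⌉ = 2668.
Base layers = 10 × (44.7 + 4.16), so 488.6 s.
Normal layers = 2658 × (9.65 + 4.16), so 36706.98 s.
Total = 488.6 + 36706.98 = 37195.58 s = 10.33 hours.

10.33 hours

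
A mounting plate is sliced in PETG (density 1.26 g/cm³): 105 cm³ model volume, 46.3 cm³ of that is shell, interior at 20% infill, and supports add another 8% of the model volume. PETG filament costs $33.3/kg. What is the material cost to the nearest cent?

Interior volume: 105 − 46.3 → 58.7 cm³.
Deposited infill: 0.20 × 58.7 → 11.74 cm³.
Support = 0.08 × 105, so 8.4 cm³.
Total printed volume = 46.3 + 11.74 + 8.4 = 66.44 cm³.
Mass: 66.44 × 1.26 → 83.7144 g.
Cost = 83.7144 g / 1000 × $33.3/kg = $2.79.

$2.79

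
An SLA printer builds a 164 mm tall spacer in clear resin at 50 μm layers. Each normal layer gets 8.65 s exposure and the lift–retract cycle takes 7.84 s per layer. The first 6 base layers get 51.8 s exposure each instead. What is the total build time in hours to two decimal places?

15.10 hours

Number of layers: 164 / 0.05 → 3280 (rounded up).
Burn-in layers = 6 × (51.8 + 7.84), so 357.84 s.
Normal layers = 3274 × (8.65 + 7.84), so 53988.26 s.
Sum: 357.84 + 53988.26 = 54346.1 s → 15.10 hours.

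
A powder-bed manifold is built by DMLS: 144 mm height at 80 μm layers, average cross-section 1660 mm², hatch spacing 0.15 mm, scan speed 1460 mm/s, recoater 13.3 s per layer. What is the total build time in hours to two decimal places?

10.44 hours

Layer count = ceil(144 / 0.08) = 1800.
Scan path per layer: 1660 / 0.15 → 11066.7 mm.
Laser time per layer: 11066.7 / 1460 → 7.5799 s.
Per-layer time = 7.5799 + 13.3, so 20.8799 s.
Build time = 1800 × 20.8799 = 37583.82 s = 10.44 hours.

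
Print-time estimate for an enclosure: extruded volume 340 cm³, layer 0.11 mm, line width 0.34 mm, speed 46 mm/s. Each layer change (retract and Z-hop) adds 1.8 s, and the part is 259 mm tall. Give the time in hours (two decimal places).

56.07 hours

Bead cross-section: 0.11 × 0.34 → 0.0374 mm².
Total extruded path = 340000/0.0374 = 9090909.1 mm.
Print-move time = 9090909.1 / 46 = 197628.5 s.
Layers = ⌈259/0.11⌉ = 2355.
Layer-change overhead = 2355 × 1.8, so 4239 s.
Total = 197628.5 + 4239 = 201867.5 s = 56.07 hours.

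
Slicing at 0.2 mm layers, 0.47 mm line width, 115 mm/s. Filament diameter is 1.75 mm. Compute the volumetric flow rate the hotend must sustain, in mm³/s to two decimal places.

A = 0.2 × 0.47, so 0.094 mm².
Volumetric flow = 115 × 0.094 = 10.81 mm³/s.

10.81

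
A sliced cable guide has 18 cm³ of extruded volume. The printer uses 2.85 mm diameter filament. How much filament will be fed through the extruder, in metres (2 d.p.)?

Filament cross-section = π × (2.85/2)² = 6.3794 mm².
Length = 18 cm³ / 6.3794 mm² = 18000 / 6.3794 = 2821.58 mm = 2.82 m.

2.82 m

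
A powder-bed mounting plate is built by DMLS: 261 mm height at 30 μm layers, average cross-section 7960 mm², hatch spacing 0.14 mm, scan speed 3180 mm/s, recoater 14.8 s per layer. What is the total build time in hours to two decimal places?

Layers = ⌈261/0.03⌉ = 8700.
Scan path per layer = 7960 / 0.14, so 56857.1 mm.
Per-layer scan time: 56857.1 / 3180 → 17.8796 s.
Time per layer: 17.8796 + 14.8 → 32.6796 s.
8700 layers × 32.6796 s/layer = 284312.52 s, i.e. 78.98 hours.

78.98 hours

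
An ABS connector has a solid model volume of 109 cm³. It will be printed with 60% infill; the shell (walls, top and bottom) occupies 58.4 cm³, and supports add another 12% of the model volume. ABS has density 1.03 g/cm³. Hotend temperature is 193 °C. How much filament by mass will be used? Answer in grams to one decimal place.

Interior volume = 109 − 58.4, so 50.6 cm³.
Infill volume: 0.60 × 50.6 → 30.36 cm³.
Support = 0.12 × 109 = 13.08 cm³.
Total printed volume: 58.4 + 30.36 + 13.08 → 101.84 cm³.
Mass = 101.84 × 1.03, so 104.8952 g.

104.9 g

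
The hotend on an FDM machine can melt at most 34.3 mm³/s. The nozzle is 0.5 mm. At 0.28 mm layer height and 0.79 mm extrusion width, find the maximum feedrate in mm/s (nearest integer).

A = 0.28 × 0.79 = 0.2212 mm².
v_max = Q/A = 34.3/0.2212 = 155.06 mm/s → 155 mm/s.

155 mm/s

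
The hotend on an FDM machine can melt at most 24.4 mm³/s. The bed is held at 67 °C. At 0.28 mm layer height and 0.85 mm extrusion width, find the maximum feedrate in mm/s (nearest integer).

103 mm/s

Bead cross-section = 0.28 × 0.85, so 0.238 mm².
Max speed = 24.4 / 0.238 = 102.52 ≈ 103 mm/s.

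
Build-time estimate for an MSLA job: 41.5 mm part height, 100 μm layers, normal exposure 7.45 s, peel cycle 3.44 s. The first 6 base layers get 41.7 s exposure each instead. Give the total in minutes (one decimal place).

78.7 minutes

Layers = ⌈41.5/0.1⌉ = 415.
Burn-in layers = 6 × (41.7 + 3.44), so 270.84 s.
Regular layers = 409 × (7.45 + 3.44), so 4454.01 s.
Sum: 270.84 + 4454.01 = 4724.85 s → 78.7 minutes.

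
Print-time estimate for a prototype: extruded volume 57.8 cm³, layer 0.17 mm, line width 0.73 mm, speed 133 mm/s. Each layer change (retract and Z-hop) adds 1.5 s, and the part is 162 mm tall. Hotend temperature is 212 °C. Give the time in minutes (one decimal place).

82.2 minutes

Line area = 0.17 × 0.73 = 0.1241 mm².
Path length: 57800 mm³ / 0.1241 mm² → 465753.4 mm.
Extrusion time = 465753.4 / 133, so 3501.9 s.
Layers = ⌈162/0.17⌉ = 953.
Layer-change overhead: 953 × 1.5 → 1429.5 s.
Total = 3501.9 + 1429.5 = 4931.4 s = 82.2 minutes.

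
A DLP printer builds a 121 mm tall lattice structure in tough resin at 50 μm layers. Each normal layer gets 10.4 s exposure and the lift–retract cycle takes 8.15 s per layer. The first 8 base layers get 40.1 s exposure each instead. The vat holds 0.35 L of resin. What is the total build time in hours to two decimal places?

Layer count = ceil(121 / 0.05) = 2420.
Burn-in layers = 8 × (40.1 + 8.15), so 386 s.
Remaining layers = 2412 × (10.4 + 8.15), so 44742.6 s.
Total = 386 + 44742.6 = 45128.6 s = 12.54 hours.

12.54 hours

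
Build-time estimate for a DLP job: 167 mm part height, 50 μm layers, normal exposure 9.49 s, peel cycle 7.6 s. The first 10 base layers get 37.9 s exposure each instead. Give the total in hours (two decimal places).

Number of layers: 167 / 0.05 → 3340 (rounded up).
Burn-in layers = 10 × (37.9 + 7.6) = 455 s.
Regular layers = 3330 × (9.49 + 7.6), so 56909.7 s.
Total = 455 + 56909.7 = 57364.7 s = 15.93 hours.

15.93 hours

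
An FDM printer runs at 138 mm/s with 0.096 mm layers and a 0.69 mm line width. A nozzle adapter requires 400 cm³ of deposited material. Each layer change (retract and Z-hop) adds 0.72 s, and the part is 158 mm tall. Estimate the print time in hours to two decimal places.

12.48 hours

Bead cross-section = 0.096 × 0.69 = 0.06624 mm².
Path length: 400000 mm³ / 0.06624 mm² → 6038647.3 mm.
Print-move time = 6038647.3 / 138, so 43758.3 s.
Layers = ⌈158/0.096⌉ = 1646.
Layer-change overhead = 1646 × 0.72 = 1185.12 s.
Altogether 43758.3 + 1185.12 = 44943.42 s, i.e. 12.48 hours.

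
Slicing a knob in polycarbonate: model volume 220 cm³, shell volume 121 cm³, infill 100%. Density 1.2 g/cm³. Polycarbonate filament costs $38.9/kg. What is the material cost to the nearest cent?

Interior volume: 220 − 121 → 99 cm³.
Deposited infill: 1.00 × 99 → 99 cm³.
Total printed volume: 121 + 99 → 220 cm³.
Mass: 220 × 1.2 → 264 g.
Cost = 264 g / 1000 × $38.9/kg = $10.27.

$10.27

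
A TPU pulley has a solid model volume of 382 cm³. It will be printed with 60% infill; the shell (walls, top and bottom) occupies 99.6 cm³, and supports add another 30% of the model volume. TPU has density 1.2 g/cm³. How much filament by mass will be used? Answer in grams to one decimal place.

460.4 g

Interior volume = 382 − 99.6 = 282.4 cm³.
Deposited infill = 0.60 × 282.4, so 169.44 cm³.
Support = 0.30 × 382, so 114.6 cm³.
Total printed volume = 99.6 + 169.44 + 114.6, so 383.64 cm³.
Mass = 383.64 × 1.2, so 460.368 g.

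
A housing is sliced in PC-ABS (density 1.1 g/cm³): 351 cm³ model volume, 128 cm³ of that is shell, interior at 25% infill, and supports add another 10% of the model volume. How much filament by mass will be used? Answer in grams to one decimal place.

240.7 g

Volume inside the shell: 351 − 128 → 223 cm³.
Infill volume = 0.25 × 223 = 55.75 cm³.
Support = 0.10 × 351 = 35.1 cm³.
Total printed volume = 128 + 55.75 + 35.1 = 218.85 cm³.
Mass = 218.85 × 1.1 = 240.735 g.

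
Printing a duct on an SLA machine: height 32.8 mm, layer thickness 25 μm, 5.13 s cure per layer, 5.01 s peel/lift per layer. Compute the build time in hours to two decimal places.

Number of layers: 32.8 / 0.025 → 1312 (rounded up).
Per-layer time: 5.13 + 5.01 → 10.14 s.
Build time: 1312 × 10.14 s = 13303.68 s, i.e. 3.70 hours.

3.70 hours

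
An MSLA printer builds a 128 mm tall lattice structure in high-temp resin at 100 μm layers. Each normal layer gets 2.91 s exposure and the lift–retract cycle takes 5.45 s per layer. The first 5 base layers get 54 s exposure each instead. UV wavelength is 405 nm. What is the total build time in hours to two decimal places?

Layer count = ceil(128 / 0.1) = 1280.
Base layers = 5 × (54 + 5.45) = 297.25 s.
Normal layers = 1275 × (2.91 + 5.45), so 10659 s.
Total = 297.25 + 10659 = 10956.25 s = 3.04 hours.

3.04 hours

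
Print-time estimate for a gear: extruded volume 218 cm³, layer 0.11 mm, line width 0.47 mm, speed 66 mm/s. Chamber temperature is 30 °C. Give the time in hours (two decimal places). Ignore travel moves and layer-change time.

17.75 hours

Line area = 0.11 × 0.47 = 0.0517 mm².
Path length: 218000 mm³ / 0.0517 mm² → 4216634.4 mm.
Time extruding: 4216634.4 / 66 → 63888.4 s.
Converting: 63888.4 s = 17.75 hours.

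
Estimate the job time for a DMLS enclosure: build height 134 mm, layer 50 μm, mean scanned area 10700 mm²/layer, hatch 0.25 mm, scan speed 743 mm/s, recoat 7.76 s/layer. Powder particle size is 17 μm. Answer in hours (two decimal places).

Layer count = ceil(134 / 0.05) = 2680.
Hatch length per layer = 10700 / 0.25, so 42800 mm.
Scan time per layer: 42800 / 743 → 57.6043 s.
Time per layer = 57.6043 + 7.76 = 65.3643 s.
Total: 2680 × 65.3643 s = 175176.324 s → 48.66 hours.

48.66 hours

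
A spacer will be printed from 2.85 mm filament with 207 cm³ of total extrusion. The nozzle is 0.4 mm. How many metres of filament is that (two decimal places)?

32.45 m

A = π r² = π × 1.425² = 6.3794 mm².
L = 207000 mm³ / 6.3794 mm² = 32448.19 mm, i.e. 32.45 m.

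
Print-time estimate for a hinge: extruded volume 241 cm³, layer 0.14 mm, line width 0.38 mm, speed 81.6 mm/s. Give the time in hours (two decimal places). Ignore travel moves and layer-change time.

15.42 hours

Line area = 0.14 × 0.38, so 0.0532 mm².
Toolpath length = 241 cm³ / 0.0532 mm² = 241000 / 0.0532 = 4530075.2 mm.
Print-move time = 4530075.2 / 81.6 = 55515.6 s.
In the requested units: 55515.6 s = 15.42 hours.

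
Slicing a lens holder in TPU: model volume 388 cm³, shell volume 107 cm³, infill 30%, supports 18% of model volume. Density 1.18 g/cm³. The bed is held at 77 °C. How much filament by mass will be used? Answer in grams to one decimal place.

308.1 g

Infill region = 388 − 107, so 281 cm³.
Infill deposited: 0.30 × 281 → 84.3 cm³.
Support: 0.18 × 388 → 69.84 cm³.
Deposited volume = 107 + 84.3 + 69.84, so 261.14 cm³.
Mass = 261.14 × 1.18 = 308.1452 g.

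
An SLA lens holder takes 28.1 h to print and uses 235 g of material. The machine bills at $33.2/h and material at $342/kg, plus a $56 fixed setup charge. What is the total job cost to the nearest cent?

Time charge = 33.2 × 28.1, so $932.92.
Material cost: 342 × 235/1000 → $80.37.
Total = 932.92 + 80.37 + 56 = $1069.29.

$1069.29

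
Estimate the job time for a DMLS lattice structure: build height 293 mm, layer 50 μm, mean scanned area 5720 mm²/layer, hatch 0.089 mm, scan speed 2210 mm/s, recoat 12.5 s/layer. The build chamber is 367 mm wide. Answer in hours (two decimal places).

Layers = ⌈293/0.05⌉ = 5860.
Scan path per layer = 5720 / 0.089 = 64269.7 mm.
Laser time per layer: 64269.7 / 2210 → 29.0813 s.
Per-layer time: 29.0813 + 12.5 → 41.5813 s.
Build time = 5860 × 41.5813 = 243666.418 s = 67.69 hours.

67.69 hours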